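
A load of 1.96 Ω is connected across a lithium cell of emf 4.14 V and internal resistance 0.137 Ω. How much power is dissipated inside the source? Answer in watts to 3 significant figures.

0.534 W

Internal loss is I²r, with I set by the total series resistance r+R.
I = ε / (r + R) = 4.14 / (0.137 + 1.96) = 1.974 A
P_int = I² r = (1.974)² × 0.137 = 0.5340 W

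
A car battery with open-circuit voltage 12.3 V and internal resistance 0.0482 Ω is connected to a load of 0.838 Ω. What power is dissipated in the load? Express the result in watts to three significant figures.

With r and R in series, I = ε/(r+R); the load dissipates I²R.
I = ε / (r + R) = 12.3 / (0.0482 + 0.838) = 13.88 A
P_load = I² R = (13.88)² × 0.838 = 161.4 W

161 W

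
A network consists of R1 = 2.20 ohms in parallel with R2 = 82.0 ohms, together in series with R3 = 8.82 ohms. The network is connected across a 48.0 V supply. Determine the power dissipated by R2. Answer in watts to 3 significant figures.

1.07 W

First find R_p for the parallel pair, then treat R_p + R3 as a series loop.
R_p = (2.20×82.0)/(2.20+82.0) = 2.143 Ω
R_total = R_p + 8.82 = 2.143 + 8.82 = 10.96 Ω
I = V / R_total = 48.0 / 10.96 = 4.379 A
Voltage across the parallel pair: V_p = I × R_p = 4.379 × 2.143 = 9.381 V
R2 sits across V_p; its power is V_p²/R.
P_R2 = (9.381)² / 82.0 = 1.073 W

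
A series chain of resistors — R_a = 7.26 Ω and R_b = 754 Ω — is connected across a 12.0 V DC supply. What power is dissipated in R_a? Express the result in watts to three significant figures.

The current is common to all series resistors; compute it, then apply P = I²R for the target.
R_total = 7.26 + 754 = 761.3 Ω
I = V / R_total = 12.0 / 761.3 = 0.01576 A
P_R_a = I² × R_a = (0.01576)² × 7.26 = 0.001804 W

0.00180 W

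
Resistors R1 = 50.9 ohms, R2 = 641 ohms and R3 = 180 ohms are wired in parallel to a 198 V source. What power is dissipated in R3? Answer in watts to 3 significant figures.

218 W

Parallel branches share the same voltage; P = V²/R gives the branch power in one step.
P_R3 = V² / R3 = (198)² / 180 Ω = 217.8 W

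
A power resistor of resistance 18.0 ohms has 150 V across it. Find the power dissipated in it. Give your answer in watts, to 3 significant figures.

With V across and R both known, P = V²/R gives the dissipation directly.
P = (150 V)² / 18.0 Ω = 1250 W

1250 W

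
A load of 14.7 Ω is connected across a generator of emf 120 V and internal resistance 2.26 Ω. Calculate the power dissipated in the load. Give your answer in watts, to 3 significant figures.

736 W

Find the circuit current first, then P = I²R for the load (series elements share I).
I = ε / (r + R) = 120 / (2.26 + 14.7) = 7.075 A
P_load = I² R = (7.075)² × 14.7 = 735.9 W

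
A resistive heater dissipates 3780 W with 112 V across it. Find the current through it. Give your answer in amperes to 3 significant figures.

Inverting the appropriate power form: I = P / V.
I = 3780 / 112 = 33.75 A

33.8 A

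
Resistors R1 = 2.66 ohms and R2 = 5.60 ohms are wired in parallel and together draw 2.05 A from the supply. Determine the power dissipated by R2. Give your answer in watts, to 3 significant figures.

2.44 W

The branches share the same voltage, but only the total current is given — find V from the equivalent resistance first.
1/R_eq = 1/2.66 + 1/5.60 ⇒ R_eq = 1.803 Ω
V = I_total × R_eq = 2.050 × 1.803 = 3.697 V
P_R2 = V² / R2 = (3.697)² / 5.60 = 2.441 W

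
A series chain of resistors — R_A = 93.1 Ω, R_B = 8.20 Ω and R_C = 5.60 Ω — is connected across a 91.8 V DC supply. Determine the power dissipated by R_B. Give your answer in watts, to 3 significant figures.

6.05 W

Every series element carries the same I. Get I from the total resistance, then P = I² × R_B.
R_total = 93.1 + 8.20 + 5.60 = 106.9 Ω
I = V / R_total = 91.8 / 106.9 = 0.8587 A
P_R_B = I² × R_B = (0.8587)² × 8.20 = 6.047 W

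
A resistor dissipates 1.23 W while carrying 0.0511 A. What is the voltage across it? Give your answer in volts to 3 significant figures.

24.1 V

From P = V I = I²R = V²/R, with the two given quantities we get V = P / I.
V = 1.23 / 0.05110 = 24.07 V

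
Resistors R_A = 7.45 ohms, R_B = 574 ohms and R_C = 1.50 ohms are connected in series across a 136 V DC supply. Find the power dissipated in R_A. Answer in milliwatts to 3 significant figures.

Every series element carries the same I. Get I from the total resistance, then P = I² × R_A.
R_total = 7.45 + 574 + 1.50 = 583.0 Ω
I = V / R_total = 136 / 583.0 = 0.2333 A
P_R_A = I² × R_A = (0.2333)² × 7.45 = 0.4055 W

405 mW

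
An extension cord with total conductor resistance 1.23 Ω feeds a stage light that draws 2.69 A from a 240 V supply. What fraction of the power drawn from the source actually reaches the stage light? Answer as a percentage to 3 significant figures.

The extension cord carries the full 2.69 A.
P_line = I² R_line = (2.690)² × 1.23 = 8.900 W
P_source = V I = 240 × 2.690 = 645.6 W; P_load = 636.7 W
η = P_load / P_source = 636.7 / 645.6 = 0.9862

98.6 %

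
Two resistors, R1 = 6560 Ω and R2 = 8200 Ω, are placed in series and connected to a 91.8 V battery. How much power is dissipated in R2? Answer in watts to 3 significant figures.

0.317 W

Series elements share the same current, so find I first, then use P = I²R.
R_total = 6560 + 8200 = 14760 Ω
I = V / R_total = 91.8 / 14760 = 0.006220 A
P_R2 = I² × R2 = (0.006220)² × 8200 = 0.3172 W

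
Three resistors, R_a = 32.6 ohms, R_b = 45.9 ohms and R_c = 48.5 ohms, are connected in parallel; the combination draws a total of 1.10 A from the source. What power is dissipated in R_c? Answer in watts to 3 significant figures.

4.67 W

We need the common branch voltage; get it from I_total × R_eq, then P = V²/R for the branch.
1/R_eq = 1/32.6 + 1/45.9 + 1/48.5 ⇒ R_eq = 13.68 Ω
V = I_total × R_eq = 1.100 × 13.68 = 15.05 V
P_R_c = V² / R_c = (15.05)² / 48.5 = 4.671 W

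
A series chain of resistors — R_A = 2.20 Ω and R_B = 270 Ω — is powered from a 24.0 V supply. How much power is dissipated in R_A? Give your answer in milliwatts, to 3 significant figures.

In a series string the same current flows through every resistor — find that current, then P = I²R for the one we want.
R_total = 2.20 + 270 = 272.2 Ω
I = V / R_total = 24.0 / 272.2 = 0.08817 A
P_R_A = I² × R_A = (0.08817)² × 2.20 = 0.01710 W

17.1 mW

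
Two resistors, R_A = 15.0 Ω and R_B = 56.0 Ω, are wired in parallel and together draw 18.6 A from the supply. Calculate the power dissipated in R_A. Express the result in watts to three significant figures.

We need the common branch voltage; get it from I_total × R_eq, then P = V²/R for the branch.
1/R_eq = 1/15.0 + 1/56.0 ⇒ R_eq = 11.83 Ω
V = I_total × R_eq = 18.60 × 11.83 = 220.1 V
P_R_A = V² / R_A = (220.1)² / 15.0 = 3228 W

3230 W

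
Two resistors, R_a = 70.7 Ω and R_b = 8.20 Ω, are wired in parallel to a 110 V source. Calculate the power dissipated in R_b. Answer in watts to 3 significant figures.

1480 W

The supply voltage appears across each parallel branch — just use P = V²/R_b.
P_R_b = V² / R_b = (110)² / 8.20 Ω = 1476 W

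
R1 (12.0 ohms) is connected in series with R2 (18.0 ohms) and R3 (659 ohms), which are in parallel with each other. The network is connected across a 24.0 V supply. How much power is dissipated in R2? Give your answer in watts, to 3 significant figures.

11.3 W

Reduce the parallel pair to R_p first; the network is then a simple series string.
R_p = (18.0×659)/(18.0+659) = 17.52 Ω
R_total = 12.0 + 17.52 = 29.52 Ω
I = V / R_total = 24.0 / 29.52 = 0.8130 A
Voltage across the parallel pair: V_p = I × R_p = 0.8130 × 17.52 = 14.24 V
R2 sees V_p directly, so P = V_p² / R2.
P_R2 = (14.24)² / 18.0 = 11.27 W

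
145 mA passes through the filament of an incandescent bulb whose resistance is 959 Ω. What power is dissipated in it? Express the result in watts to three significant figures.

The current through and the resistance of the element are both given; use P = I²R.
P = (0.1450 A)² × 959 Ω = 20.16 W

20.2 W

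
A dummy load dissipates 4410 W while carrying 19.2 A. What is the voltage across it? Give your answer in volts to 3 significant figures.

230 V

From P = V I = I²R = V²/R, with the two given quantities we get V = P / I.
V = 4410 / 19.20 = 229.7 V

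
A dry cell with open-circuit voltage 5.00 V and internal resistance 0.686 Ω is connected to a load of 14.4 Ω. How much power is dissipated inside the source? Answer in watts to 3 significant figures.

0.0754 W

Internal loss is I²r, with I set by the total series resistance r+R.
I = ε / (r + R) = 5.00 / (0.686 + 14.4) = 0.3314 A
P_int = I² r = (0.3314)² × 0.686 = 0.07536 W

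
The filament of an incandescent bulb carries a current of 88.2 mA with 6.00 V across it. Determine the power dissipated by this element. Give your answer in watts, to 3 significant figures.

With V and I both given, power follows immediately from P = V I.
P = 6.00 V × 0.08820 A = 0.5292 W

0.529 W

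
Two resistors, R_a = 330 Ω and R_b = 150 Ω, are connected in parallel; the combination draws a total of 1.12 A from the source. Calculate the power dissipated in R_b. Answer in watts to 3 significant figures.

Parallel branches share V, not I — compute V via R_eq, then use V²/R for the target branch.
1/R_eq = 1/330 + 1/150 ⇒ R_eq = 103.1 Ω
V = I_total × R_eq = 1.120 × 103.1 = 115.5 V
P_R_b = V² / R_b = (115.5)² / 150 = 88.94 W

88.9 W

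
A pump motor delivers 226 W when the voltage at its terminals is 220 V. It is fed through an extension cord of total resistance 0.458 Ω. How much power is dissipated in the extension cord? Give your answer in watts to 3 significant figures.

Only the current and the line resistance are needed for the I²R loss.
I = P / V = 226 / 220 = 1.027 A through the extension cord.
P_line = I² R_line = (1.027)² × 0.458 = 0.4833 W

0.483 W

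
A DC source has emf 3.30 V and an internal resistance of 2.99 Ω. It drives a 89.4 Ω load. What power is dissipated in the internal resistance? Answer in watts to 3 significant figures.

r is in series with the load, so it carries the full circuit current — the loss in it is I²r.
I = ε / (r + R) = 3.30 / (2.99 + 89.4) = 0.03572 A
P_int = I² r = (0.03572)² × 2.99 = 0.003815 W

0.00381 W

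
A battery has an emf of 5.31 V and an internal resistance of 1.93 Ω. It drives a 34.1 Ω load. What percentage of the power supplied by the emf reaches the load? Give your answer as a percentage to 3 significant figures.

94.6 %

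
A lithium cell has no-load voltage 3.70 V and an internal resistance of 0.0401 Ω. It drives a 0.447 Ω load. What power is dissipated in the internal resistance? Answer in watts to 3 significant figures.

r is in series with the load, so it carries the full circuit current — the loss in it is I²r.
I = ε / (r + R) = 3.70 / (0.0401 + 0.447) = 7.596 A
P_int = I² r = (7.596)² × 0.0401 = 2.314 W

2.31 W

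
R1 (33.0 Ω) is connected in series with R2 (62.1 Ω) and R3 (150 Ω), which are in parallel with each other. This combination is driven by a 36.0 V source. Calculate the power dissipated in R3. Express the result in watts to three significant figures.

Collapse R2‖R3 to a single equivalent, reducing the network to two series elements.
R_p = (62.1×150)/(62.1+150) = 43.92 Ω
R_total = 33.0 + 43.92 = 76.92 Ω
I = V / R_total = 36.0 / 76.92 = 0.4680 A
Voltage across the parallel pair: V_p = I × R_p = 0.4680 × 43.92 = 20.55 V
R3 is across V_p, so use P = V²/R for that branch.
P_R3 = (20.55)² / 150 = 2.817 W

2.82 W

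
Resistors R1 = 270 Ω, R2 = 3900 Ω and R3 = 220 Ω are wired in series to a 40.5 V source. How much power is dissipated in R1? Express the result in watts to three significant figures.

The current is common to all series resistors; compute it, then apply P = I²R for the target.
R_total = 270 + 3900 + 220 = 4390 Ω
I = V / R_total = 40.5 / 4390 = 0.009226 A
P_R1 = I² × R1 = (0.009226)² × 270 = 0.02298 W

0.0230 W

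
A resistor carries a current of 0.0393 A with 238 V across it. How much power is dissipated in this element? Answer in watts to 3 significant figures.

With V and I both given, power follows immediately from P = V I.
P = 238 V × 0.03930 A = 9.353 W

9.35 W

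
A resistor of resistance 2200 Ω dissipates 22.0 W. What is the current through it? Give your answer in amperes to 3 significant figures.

0.100 A

From P = V I = I²R = V²/R, with the two given quantities we get I = √(P / R).
I = √(22.0 / 2200) = 0.1000 A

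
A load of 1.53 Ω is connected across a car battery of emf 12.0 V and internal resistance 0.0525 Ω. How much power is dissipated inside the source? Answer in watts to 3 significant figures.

3.02 W

r is in series with the load, so it carries the full circuit current — the loss in it is I²r.
I = ε / (r + R) = 12.0 / (0.0525 + 1.53) = 7.583 A
P_int = I² r = (7.583)² × 0.0525 = 3.019 W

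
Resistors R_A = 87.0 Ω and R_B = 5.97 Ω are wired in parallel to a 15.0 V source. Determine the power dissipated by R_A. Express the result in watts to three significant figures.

Every branch has 15.0 V across it, so for R_A the power is simply V²/R.
P_R_A = V² / R_A = (15.0)² / 87.0 Ω = 2.586 W

2.59 W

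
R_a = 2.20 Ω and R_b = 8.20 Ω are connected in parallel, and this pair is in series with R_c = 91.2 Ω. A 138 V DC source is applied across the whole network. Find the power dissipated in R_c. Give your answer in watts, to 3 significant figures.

Collapse the R_a‖R_b pair into one equivalent R_p; then R_p and R_c form a series string.
R_p = (2.20×8.20)/(2.20+8.20) = 1.735 Ω
R_total = R_p + 91.2 = 1.735 + 91.2 = 92.93 Ω
I = V / R_total = 138 / 92.93 = 1.485 A
All the supply current flows through R_c; use P = I²R_c.
P_R_c = (1.485)² × 91.2 = 201.1 W

201 W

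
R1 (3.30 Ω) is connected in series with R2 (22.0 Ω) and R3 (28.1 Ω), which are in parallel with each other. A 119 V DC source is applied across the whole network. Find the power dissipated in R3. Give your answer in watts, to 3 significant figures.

314 W

Replace R2 and R3 with their parallel equivalent so the circuit becomes R1 in series with R_p.
R_p = (22.0×28.1)/(22.0+28.1) = 12.34 Ω
R_total = 3.30 + 12.34 = 15.64 Ω
I = V / R_total = 119 / 15.64 = 7.609 A
Voltage across the parallel pair: V_p = I × R_p = 7.609 × 12.34 = 93.89 V
R3 sees V_p directly, so P = V_p² / R3.
P_R3 = (93.89)² / 28.1 = 313.7 W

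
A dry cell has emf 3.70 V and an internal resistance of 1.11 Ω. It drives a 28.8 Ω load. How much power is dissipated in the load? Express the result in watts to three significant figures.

Find the circuit current first, then P = I²R for the load (series elements share I).
I = ε / (r + R) = 3.70 / (1.11 + 28.8) = 0.1237 A
P_load = I² R = (0.1237)² × 28.8 = 0.4407 W

0.441 W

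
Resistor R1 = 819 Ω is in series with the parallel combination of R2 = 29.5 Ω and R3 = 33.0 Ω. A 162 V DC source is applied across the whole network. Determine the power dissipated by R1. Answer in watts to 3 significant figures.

Replace R2 and R3 with their parallel equivalent so the circuit becomes R1 in series with R_p.
R_p = (29.5×33.0)/(29.5+33.0) = 15.58 Ω
R_total = 819 + 15.58 = 834.6 Ω
I = V / R_total = 162 / 834.6 = 0.1941 A
All the current flows through R1; use P = I²R.
P_R1 = (0.1941)² × 819 = 30.86 W

30.9 W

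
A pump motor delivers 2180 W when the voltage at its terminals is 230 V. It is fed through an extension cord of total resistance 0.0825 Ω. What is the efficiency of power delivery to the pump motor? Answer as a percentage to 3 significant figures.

I = P / V = 2180 / 230 = 9.478 A through the extension cord.
P_line = I² R_line = (9.478)² × 0.0825 = 7.412 W
P_source = P_load + P_line = 2180 + 7.412 = 2187 W
η = P_load / P_source = 2180 / 2187 = 0.9966

99.7 %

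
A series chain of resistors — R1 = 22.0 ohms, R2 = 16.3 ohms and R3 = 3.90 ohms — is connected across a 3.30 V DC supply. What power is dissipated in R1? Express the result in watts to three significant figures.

0.135 W

In a series string the same current flows through every resistor — find that current, then P = I²R for the one we want.
R_total = 22.0 + 16.3 + 3.90 = 42.20 Ω
I = V / R_total = 3.30 / 42.20 = 0.07820 A
P_R1 = I² × R1 = (0.07820)² × 22.0 = 0.1345 W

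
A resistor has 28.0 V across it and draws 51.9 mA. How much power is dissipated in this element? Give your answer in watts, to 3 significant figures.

1.45 W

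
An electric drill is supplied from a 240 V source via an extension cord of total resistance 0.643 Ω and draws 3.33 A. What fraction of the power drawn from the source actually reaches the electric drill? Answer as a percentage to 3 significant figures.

99.1 %

The extension cord carries the full 3.33 A.
P_line = I² R_line = (3.330)² × 0.643 = 7.130 W
P_source = V I = 240 × 3.330 = 799.2 W; P_load = 792.1 W
η = P_load / P_source = 792.1 / 799.2 = 0.9911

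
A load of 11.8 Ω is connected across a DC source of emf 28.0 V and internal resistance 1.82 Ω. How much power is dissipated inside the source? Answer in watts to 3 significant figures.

The source's internal resistance is just another series element carrying I; its dissipation is I²r.
I = ε / (r + R) = 28.0 / (1.82 + 11.8) = 2.056 A
P_int = I² r = (2.056)² × 1.82 = 7.692 W

7.69 W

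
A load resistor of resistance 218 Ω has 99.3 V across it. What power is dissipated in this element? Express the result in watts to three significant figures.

With V across and R both known, P = V²/R gives the dissipation directly.
P = (99.3 V)² / 218 Ω = 45.23 W

45.2 W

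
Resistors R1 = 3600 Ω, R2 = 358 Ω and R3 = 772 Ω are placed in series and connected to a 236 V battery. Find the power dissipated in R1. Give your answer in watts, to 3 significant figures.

8.96 W

Since the resistors are in series they all carry the loop current I = V/R_total; the power in any one is I²R.
R_total = 3600 + 358 + 772 = 4730 Ω
I = V / R_total = 236 / 4730 = 0.04989 A
P_R1 = I² × R1 = (0.04989)² × 3600 = 8.962 W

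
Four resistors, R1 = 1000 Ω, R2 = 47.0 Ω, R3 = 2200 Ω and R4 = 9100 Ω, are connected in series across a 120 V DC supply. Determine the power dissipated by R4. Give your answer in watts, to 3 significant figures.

In a series string the same current flows through every resistor — find that current, then P = I²R for the one we want.
R_total = 1000 + 47.0 + 2200 + 9100 = 12350 Ω
I = V / R_total = 120 / 12350 = 0.009719 A
P_R4 = I² × R4 = (0.009719)² × 9100 = 0.8596 W

0.860 W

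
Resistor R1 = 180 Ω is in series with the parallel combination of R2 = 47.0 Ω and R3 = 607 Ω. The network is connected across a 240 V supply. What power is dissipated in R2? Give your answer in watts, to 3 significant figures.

Collapse R2‖R3 to a single equivalent, reducing the network to two series elements.
R_p = (47.0×607)/(47.0+607) = 43.62 Ω
R_total = 180 + 43.62 = 223.6 Ω
I = V / R_total = 240 / 223.6 = 1.073 A
Voltage across the parallel pair: V_p = I × R_p = 1.073 × 43.62 = 46.82 V
R2 is across V_p, so use P = V²/R for that branch.
P_R2 = (46.82)² / 47.0 = 46.63 W

46.6 W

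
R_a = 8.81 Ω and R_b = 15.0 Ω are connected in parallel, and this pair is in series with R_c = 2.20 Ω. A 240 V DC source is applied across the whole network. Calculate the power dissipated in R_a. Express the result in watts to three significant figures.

First find R_p for the parallel pair, then treat R_p + R_c as a series loop.
R_p = (8.81×15.0)/(8.81+15.0) = 5.550 Ω
R_total = R_p + 2.20 = 5.550 + 2.20 = 7.750 Ω
I = V / R_total = 240 / 7.750 = 30.97 A
Voltage across the parallel pair: V_p = I × R_p = 30.97 × 5.550 = 171.9 V
Use P = V²/R for R_a with V = V_p.
P_R_a = (171.9)² / 8.81 = 3353 W

3350 W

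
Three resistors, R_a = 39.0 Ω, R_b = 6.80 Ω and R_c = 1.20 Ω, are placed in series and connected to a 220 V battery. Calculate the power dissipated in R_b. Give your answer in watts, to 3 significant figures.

149 W

Series elements share the same current, so find I first, then use P = I²R.
R_total = 39.0 + 6.80 + 1.20 = 47.00 Ω
I = V / R_total = 220 / 47.00 = 4.681 A
P_R_b = I² × R_b = (4.681)² × 6.80 = 149.0 W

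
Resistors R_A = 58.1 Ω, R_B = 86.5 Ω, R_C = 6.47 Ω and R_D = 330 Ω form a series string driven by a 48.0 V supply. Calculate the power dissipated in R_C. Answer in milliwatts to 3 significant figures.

64.4 mW

Every series element carries the same I. Get I from the total resistance, then P = I² × R_C.
R_total = 58.1 + 86.5 + 6.47 + 330 = 481.1 Ω
I = V / R_total = 48.0 / 481.1 = 0.09978 A
P_R_C = I² × R_C = (0.09978)² × 6.47 = 0.06441 W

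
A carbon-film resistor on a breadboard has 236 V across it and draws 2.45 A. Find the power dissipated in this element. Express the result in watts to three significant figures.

578 W

With V and I both given, power follows immediately from P = V I.
P = 236 V × 2.450 A = 578.2 W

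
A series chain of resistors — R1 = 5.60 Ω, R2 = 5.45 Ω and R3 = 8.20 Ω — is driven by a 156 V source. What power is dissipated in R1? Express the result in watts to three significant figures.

368 W

In a series string the same current flows through every resistor — find that current, then P = I²R for the one we want.
R_total = 5.60 + 5.45 + 8.20 = 19.25 Ω
I = V / R_total = 156 / 19.25 = 8.104 A
P_R1 = I² × R1 = (8.104)² × 5.60 = 367.8 W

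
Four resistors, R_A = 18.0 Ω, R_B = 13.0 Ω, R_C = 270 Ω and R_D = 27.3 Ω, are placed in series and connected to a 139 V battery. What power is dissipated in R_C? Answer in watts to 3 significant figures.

Every series element carries the same I. Get I from the total resistance, then P = I² × R_C.
R_total = 18.0 + 13.0 + 270 + 27.3 = 328.3 Ω
I = V / R_total = 139 / 328.3 = 0.4234 A
P_R_C = I² × R_C = (0.4234)² × 270 = 48.40 W

48.4 W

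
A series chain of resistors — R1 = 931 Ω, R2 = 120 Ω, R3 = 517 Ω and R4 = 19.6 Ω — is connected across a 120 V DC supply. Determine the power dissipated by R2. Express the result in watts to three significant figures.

Since the resistors are in series they all carry the loop current I = V/R_total; the power in any one is I²R.
R_total = 931 + 120 + 517 + 19.6 = 1588 Ω
I = V / R_total = 120 / 1588 = 0.07559 A
P_R2 = I² × R2 = (0.07559)² × 120 = 0.6856 W

0.686 W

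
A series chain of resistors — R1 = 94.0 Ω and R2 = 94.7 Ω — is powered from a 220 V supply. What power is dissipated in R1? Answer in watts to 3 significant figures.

128 W

The current is common to all series resistors; compute it, then apply P = I²R for the target.
R_total = 94.0 + 94.7 = 188.7 Ω
I = V / R_total = 220 / 188.7 = 1.166 A
P_R1 = I² × R1 = (1.166)² × 94.0 = 127.8 W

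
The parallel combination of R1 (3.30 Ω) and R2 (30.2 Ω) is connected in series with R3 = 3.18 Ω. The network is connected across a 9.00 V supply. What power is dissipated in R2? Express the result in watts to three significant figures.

0.627 W

Reduce the parallel combination to a single R_p; the circuit then becomes R_p in series with the remaining resistor.
R_p = (3.30×30.2)/(3.30+30.2) = 2.975 Ω
R_total = R_p + 3.18 = 2.975 + 3.18 = 6.155 Ω
I = V / R_total = 9.00 / 6.155 = 1.462 A
Voltage across the parallel pair: V_p = I × R_p = 1.462 × 2.975 = 4.350 V
Use P = V²/R for R2 with V = V_p.
P_R2 = (4.350)² / 30.2 = 0.6266 W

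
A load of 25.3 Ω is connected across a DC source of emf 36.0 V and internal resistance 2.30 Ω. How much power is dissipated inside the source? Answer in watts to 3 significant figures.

r is in series with the load, so it carries the full circuit current — the loss in it is I²r.
I = ε / (r + R) = 36.0 / (2.30 + 25.3) = 1.304 A
P_int = I² r = (1.304)² × 2.30 = 3.913 W

3.91 W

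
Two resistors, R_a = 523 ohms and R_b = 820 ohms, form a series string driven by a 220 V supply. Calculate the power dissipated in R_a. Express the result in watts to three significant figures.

In a series string the same current flows through every resistor — find that current, then P = I²R for the one we want.
R_total = 523 + 820 = 1343 Ω
I = V / R_total = 220 / 1343 = 0.1638 A
P_R_a = I² × R_a = (0.1638)² × 523 = 14.03 W

14.0 W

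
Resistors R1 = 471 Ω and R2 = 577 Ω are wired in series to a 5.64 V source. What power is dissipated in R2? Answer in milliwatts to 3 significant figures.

In a series string the same current flows through every resistor — find that current, then P = I²R for the one we want.
R_total = 471 + 577 = 1048 Ω
I = V / R_total = 5.64 / 1048 = 0.005382 A
P_R2 = I² × R2 = (0.005382)² × 577 = 0.01671 W

16.7 mW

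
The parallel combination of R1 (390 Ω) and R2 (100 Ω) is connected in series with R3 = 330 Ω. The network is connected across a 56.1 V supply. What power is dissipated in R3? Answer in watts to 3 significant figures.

Combine R1 and R2 into their parallel equivalent first, reducing the network to two series resistors.
R_p = (390×100)/(390+100) = 79.59 Ω
R_total = R_p + 330 = 79.59 + 330 = 409.6 Ω
I = V / R_total = 56.1 / 409.6 = 0.1370 A
R3 is the series element, so its power is I²R.
P_R3 = (0.1370)² × 330 = 6.191 W

6.19 W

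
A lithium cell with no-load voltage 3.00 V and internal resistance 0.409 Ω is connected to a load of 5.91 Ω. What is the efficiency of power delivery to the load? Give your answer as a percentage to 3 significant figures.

The source delivers εI, of which I²R reaches the load and I²r is lost; since I is common, η = R/(R+r).
η = R / (R + r) = 5.91 / (5.91 + 0.409) = 0.9353

93.5 %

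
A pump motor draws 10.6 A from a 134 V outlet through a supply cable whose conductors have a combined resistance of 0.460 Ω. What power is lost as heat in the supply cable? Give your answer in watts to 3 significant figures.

Line loss is just I²R for the cable — we know both I and R_line directly.
The supply cable carries the full 10.6 A.
P_line = I² R_line = (10.60)² × 0.460 = 51.69 W

51.7 W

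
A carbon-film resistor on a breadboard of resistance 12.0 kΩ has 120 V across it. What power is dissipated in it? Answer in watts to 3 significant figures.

1.20 W

V and R are stated; P = V²/R avoids computing the current.
P = (120 V)² / 12000 Ω = 1.200 W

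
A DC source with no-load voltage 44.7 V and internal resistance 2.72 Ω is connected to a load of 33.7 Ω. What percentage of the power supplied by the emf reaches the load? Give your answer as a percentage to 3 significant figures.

η = P_load/(P_load+P_int) = I²R/(I²R+I²r) = R/(R+r) — the I² cancels for series elements.
η = R / (R + r) = 33.7 / (33.7 + 2.72) = 0.9253

92.5 %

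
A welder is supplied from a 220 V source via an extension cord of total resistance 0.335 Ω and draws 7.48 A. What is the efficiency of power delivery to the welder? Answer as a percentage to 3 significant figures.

98.9 %

The extension cord carries the full 7.48 A.
P_line = I² R_line = (7.480)² × 0.335 = 18.74 W
P_source = V I = 220 × 7.480 = 1646 W; P_load = 1627 W
η = P_load / P_source = 1627 / 1646 = 0.9886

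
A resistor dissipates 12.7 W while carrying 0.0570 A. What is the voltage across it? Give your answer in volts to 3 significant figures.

223 V

Rearranging the power relation for the two known quantities gives V = P / I.
V = 12.7 / 0.05700 = 222.8 V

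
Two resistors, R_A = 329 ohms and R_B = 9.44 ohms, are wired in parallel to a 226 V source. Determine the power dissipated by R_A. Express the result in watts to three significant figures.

The supply voltage appears across each parallel branch — just use P = V²/R_A.
P_R_A = V² / R_A = (226)² / 329 Ω = 155.2 W

155 W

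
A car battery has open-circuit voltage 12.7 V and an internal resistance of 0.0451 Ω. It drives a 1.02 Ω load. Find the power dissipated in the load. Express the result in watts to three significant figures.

145 W

Load and internal resistance form a series loop — compute the loop current, then the load power via I²R.
I = ε / (r + R) = 12.7 / (0.0451 + 1.02) = 11.92 A
P_load = I² R = (11.92)² × 1.02 = 145.0 W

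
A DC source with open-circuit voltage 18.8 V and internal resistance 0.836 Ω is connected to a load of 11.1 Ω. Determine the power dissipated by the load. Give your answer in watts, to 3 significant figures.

Load and internal resistance form a series loop — compute the loop current, then the load power via I²R.
I = ε / (r + R) = 18.8 / (0.836 + 11.1) = 1.575 A
P_load = I² R = (1.575)² × 11.1 = 27.54 W

27.5 W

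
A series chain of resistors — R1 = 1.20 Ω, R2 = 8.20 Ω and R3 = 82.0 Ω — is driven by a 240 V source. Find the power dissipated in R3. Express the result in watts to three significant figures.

565 W

In a series string the same current flows through every resistor — find that current, then P = I²R for the one we want.
R_total = 1.20 + 8.20 + 82.0 = 91.40 Ω
I = V / R_total = 240 / 91.40 = 2.626 A
P_R3 = I² × R3 = (2.626)² × 82.0 = 565.4 W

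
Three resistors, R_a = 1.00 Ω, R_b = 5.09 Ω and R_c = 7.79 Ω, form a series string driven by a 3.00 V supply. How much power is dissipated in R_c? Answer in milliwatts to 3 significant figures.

364 mW

Since the resistors are in series they all carry the loop current I = V/R_total; the power in any one is I²R.
R_total = 1.00 + 5.09 + 7.79 = 13.88 Ω
I = V / R_total = 3.00 / 13.88 = 0.2161 A
P_R_c = I² × R_c = (0.2161)² × 7.79 = 0.3639 W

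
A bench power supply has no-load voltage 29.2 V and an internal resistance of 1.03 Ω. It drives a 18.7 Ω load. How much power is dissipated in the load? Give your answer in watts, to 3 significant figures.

Load and internal resistance form a series loop — compute the loop current, then the load power via I²R.
I = ε / (r + R) = 29.2 / (1.03 + 18.7) = 1.480 A
P_load = I² R = (1.480)² × 18.7 = 40.96 W

41.0 W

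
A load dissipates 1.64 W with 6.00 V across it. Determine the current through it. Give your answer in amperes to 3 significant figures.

0.273 A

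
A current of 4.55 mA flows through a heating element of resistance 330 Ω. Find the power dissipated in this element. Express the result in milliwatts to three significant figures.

6.83 mW

Current and resistance are given, so P = I²R is the direct form.
P = (0.004550 A)² × 330 Ω = 0.006832 W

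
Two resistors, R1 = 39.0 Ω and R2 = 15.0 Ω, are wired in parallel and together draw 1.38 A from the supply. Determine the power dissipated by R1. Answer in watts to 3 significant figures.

We need the common branch voltage; get it from I_total × R_eq, then P = V²/R for the branch.
1/R_eq = 1/39.0 + 1/15.0 ⇒ R_eq = 10.83 Ω
V = I_total × R_eq = 1.380 × 10.83 = 14.95 V
P_R1 = V² / R1 = (14.95)² / 39.0 = 5.731 W

5.73 W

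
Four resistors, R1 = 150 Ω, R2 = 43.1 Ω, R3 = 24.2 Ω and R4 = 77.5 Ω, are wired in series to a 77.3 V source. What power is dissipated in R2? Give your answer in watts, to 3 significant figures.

2.96 W

Series elements share the same current, so find I first, then use P = I²R.
R_total = 150 + 43.1 + 24.2 + 77.5 = 294.8 Ω
I = V / R_total = 77.3 / 294.8 = 0.2622 A
P_R2 = I² × R2 = (0.2622)² × 43.1 = 2.963 W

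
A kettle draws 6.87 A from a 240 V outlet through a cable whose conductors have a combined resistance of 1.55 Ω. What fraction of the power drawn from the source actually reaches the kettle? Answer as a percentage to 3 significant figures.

95.6 %

The cable carries the full 6.87 A.
P_line = I² R_line = (6.870)² × 1.55 = 73.16 W
P_source = V I = 240 × 6.870 = 1649 W; P_load = 1576 W
η = P_load / P_source = 1576 / 1649 = 0.9556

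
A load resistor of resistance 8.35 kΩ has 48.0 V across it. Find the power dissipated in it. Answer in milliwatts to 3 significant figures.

V and R are stated; P = V²/R avoids computing the current.
P = (48.0 V)² / 8350 Ω = 0.2759 W

276 mW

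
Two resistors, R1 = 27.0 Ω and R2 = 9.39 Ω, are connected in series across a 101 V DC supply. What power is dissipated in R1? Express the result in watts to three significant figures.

208 W

In a series string the same current flows through every resistor — find that current, then P = I²R for the one we want.
R_total = 27.0 + 9.39 = 36.39 Ω
I = V / R_total = 101 / 36.39 = 2.775 A
P_R1 = I² × R1 = (2.775)² × 27.0 = 208.0 W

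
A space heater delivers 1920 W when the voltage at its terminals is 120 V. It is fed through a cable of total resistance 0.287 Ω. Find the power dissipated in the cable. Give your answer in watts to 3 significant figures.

73.5 W

Line loss is just I²R for the cable — we know both I and R_line directly.
I = P / V = 1920 / 120 = 16.00 A through the cable.
P_line = I² R_line = (16.00)² × 0.287 = 73.47 W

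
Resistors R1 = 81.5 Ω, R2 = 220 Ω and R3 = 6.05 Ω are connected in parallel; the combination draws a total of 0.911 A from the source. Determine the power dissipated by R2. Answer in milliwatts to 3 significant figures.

114 mW

We need the common branch voltage; get it from I_total × R_eq, then P = V²/R for the branch.
1/R_eq = 1/81.5 + 1/220 + 1/6.05 ⇒ R_eq = 5.491 Ω
V = I_total × R_eq = 0.9110 × 5.491 = 5.003 V
P_R2 = V² / R2 = (5.003)² / 220 = 0.1138 W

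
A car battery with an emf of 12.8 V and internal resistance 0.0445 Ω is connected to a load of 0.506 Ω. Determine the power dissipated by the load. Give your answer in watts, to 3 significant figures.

274 W

The internal resistance and the load are in series, so the same I flows through both; get I from ε/(r+R), then I²R for the load.
I = ε / (r + R) = 12.8 / (0.0445 + 0.506) = 23.25 A
P_load = I² R = (23.25)² × 0.506 = 273.6 W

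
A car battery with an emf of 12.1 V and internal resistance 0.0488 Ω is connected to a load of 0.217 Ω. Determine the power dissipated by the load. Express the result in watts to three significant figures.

450 W

The internal resistance and the load are in series, so the same I flows through both; get I from ε/(r+R), then I²R for the load.
I = ε / (r + R) = 12.1 / (0.0488 + 0.217) = 45.52 A
P_load = I² R = (45.52)² × 0.217 = 449.7 W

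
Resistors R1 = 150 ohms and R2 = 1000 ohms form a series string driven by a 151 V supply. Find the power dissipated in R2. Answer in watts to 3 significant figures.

Since the resistors are in series they all carry the loop current I = V/R_total; the power in any one is I²R.
R_total = 150 + 1000 = 1150 Ω
I = V / R_total = 151 / 1150 = 0.1313 A
P_R2 = I² × R2 = (0.1313)² × 1000 = 17.24 W

17.2 W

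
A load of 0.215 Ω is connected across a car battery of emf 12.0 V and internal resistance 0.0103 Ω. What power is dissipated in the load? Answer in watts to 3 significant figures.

610 W

Load and internal resistance form a series loop — compute the loop current, then the load power via I²R.
I = ε / (r + R) = 12.0 / (0.0103 + 0.215) = 53.26 A
P_load = I² R = (53.26)² × 0.215 = 609.9 W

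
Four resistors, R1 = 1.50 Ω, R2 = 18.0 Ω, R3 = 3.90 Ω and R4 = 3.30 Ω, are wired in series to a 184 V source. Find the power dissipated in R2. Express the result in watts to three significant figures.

855 W

Since the resistors are in series they all carry the loop current I = V/R_total; the power in any one is I²R.
R_total = 1.50 + 18.0 + 3.90 + 3.30 = 26.70 Ω
I = V / R_total = 184 / 26.70 = 6.891 A
P_R2 = I² × R2 = (6.891)² × 18.0 = 854.8 W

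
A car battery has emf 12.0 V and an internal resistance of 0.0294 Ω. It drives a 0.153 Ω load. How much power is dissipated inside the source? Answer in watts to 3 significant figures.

r is in series with the load, so it carries the full circuit current — the loss in it is I²r.
I = ε / (r + R) = 12.0 / (0.0294 + 0.153) = 65.79 A
P_int = I² r = (65.79)² × 0.0294 = 127.3 W

127 W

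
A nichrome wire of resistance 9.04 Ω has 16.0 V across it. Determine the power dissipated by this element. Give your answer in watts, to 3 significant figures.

28.3 W

With V across and R both known, P = V²/R gives the dissipation directly.
P = (16.0 V)² / 9.04 Ω = 28.32 W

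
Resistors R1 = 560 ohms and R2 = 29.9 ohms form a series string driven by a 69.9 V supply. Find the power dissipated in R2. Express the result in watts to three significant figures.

0.420 W

The current is common to all series resistors; compute it, then apply P = I²R for the target.
R_total = 560 + 29.9 = 589.9 Ω
I = V / R_total = 69.9 / 589.9 = 0.1185 A
P_R2 = I² × R2 = (0.1185)² × 29.9 = 0.4198 W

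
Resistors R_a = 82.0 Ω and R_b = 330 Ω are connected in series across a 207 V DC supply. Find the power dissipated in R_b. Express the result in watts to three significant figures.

Since the resistors are in series they all carry the loop current I = V/R_total; the power in any one is I²R.
R_total = 82.0 + 330 = 412.0 Ω
I = V / R_total = 207 / 412.0 = 0.5024 A
P_R_b = I² × R_b = (0.5024)² × 330 = 83.30 W

83.3 W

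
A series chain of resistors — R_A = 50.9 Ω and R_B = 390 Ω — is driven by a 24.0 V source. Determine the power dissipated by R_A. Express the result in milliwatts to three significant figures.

151 mW

Series elements share the same current, so find I first, then use P = I²R.
R_total = 50.9 + 390 = 440.9 Ω
I = V / R_total = 24.0 / 440.9 = 0.05443 A
P_R_A = I² × R_A = (0.05443)² × 50.9 = 0.1508 W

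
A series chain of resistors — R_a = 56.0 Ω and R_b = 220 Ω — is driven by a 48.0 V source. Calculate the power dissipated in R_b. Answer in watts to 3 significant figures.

6.65 W

The current is common to all series resistors; compute it, then apply P = I²R for the target.
R_total = 56.0 + 220 = 276.0 Ω
I = V / R_total = 48.0 / 276.0 = 0.1739 A
P_R_b = I² × R_b = (0.1739)² × 220 = 6.654 W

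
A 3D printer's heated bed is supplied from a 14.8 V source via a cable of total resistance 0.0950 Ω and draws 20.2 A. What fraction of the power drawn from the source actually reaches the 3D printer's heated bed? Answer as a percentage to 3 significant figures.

The cable carries the full 20.2 A.
P_line = I² R_line = (20.20)² × 0.0950 = 38.76 W
P_source = V I = 14.8 × 20.20 = 299.0 W; P_load = 260.2 W
η = P_load / P_source = 260.2 / 299.0 = 0.8703

87.0 %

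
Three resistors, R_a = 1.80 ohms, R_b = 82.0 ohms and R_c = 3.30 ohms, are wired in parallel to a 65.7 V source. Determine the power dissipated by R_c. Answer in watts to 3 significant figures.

1310 W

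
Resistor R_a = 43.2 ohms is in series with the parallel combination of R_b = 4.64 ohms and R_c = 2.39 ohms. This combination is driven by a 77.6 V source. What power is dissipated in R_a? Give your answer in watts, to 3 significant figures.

Replace R_b and R_c with their parallel equivalent so the circuit becomes R_a in series with R_p.
R_p = (4.64×2.39)/(4.64+2.39) = 1.577 Ω
R_total = 43.2 + 1.577 = 44.78 Ω
I = V / R_total = 77.6 / 44.78 = 1.733 A
R_a carries the full series current, so P = I²R.
P_R_a = (1.733)² × 43.2 = 129.7 W

130 W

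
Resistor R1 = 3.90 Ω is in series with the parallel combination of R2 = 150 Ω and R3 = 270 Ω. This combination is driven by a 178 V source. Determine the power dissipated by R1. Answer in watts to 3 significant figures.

12.3 W

Replace R2 and R3 with their parallel equivalent so the circuit becomes R1 in series with R_p.
R_p = (150×270)/(150+270) = 96.43 Ω
R_total = 3.90 + 96.43 = 100.3 Ω
I = V / R_total = 178 / 100.3 = 1.774 A
The full supply current passes through R1: P = I²R.
P_R1 = (1.774)² × 3.90 = 12.28 W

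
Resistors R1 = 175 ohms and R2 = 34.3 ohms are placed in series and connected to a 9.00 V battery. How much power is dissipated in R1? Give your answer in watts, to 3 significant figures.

Since the resistors are in series they all carry the loop current I = V/R_total; the power in any one is I²R.
R_total = 175 + 34.3 = 209.3 Ω
I = V / R_total = 9.00 / 209.3 = 0.04300 A
P_R1 = I² × R1 = (0.04300)² × 175 = 0.3236 W

0.324 W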